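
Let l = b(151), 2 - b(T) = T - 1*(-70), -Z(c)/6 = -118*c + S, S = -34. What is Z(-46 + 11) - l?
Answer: -24357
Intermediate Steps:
Z(c) = 204 + 708*c (Z(c) = -6*(-118*c - 34) = -6*(-34 - 118*c) = 204 + 708*c)
b(T) = -68 - T (b(T) = 2 - (T - 1*(-70)) = 2 - (T + 70) = 2 - (70 + T) = 2 + (-70 - T) = -68 - T)
l = -219 (l = -68 - 1*151 = -68 - 151 = -219)
Z(-46 + 11) - l = (204 + 708*(-46 + 11)) - 1*(-219) = (204 + 708*(-35)) + 219 = (204 - 24780) + 219 = -24576 + 219 = -24357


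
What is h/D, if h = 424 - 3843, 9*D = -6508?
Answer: 30771/6508 ≈ 4.7282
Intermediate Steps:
D = -6508/9 (D = (⅑)*(-6508) = -6508/9 ≈ -723.11)
h = -3419
h/D = -3419/(-6508/9) = -3419*(-9/6508) = 30771/6508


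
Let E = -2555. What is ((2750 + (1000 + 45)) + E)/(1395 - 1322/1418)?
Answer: 439580/494197 ≈ 0.88948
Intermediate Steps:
((2750 + (1000 + 45)) + E)/(1395 - 1322/1418) = ((2750 + (1000 + 45)) - 2555)/(1395 - 1322/1418) = ((2750 + 1045) - 2555)/(1395 - 1322/1418) = (3795 - 2555)/(1395 - 1*661/709) = 1240/(1395 - 661/709) = 1240/(988394/709) = 1240*(709/988394) = 439580/494197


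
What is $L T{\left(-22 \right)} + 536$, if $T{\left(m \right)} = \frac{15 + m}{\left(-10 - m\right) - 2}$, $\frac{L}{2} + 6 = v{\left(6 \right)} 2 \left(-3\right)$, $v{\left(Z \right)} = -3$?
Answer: $\frac{2596}{5} \approx 519.2$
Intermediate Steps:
$L = 24$ ($L = -12 + 2 \left(-3\right) 2 \left(-3\right) = -12 + 2 \left(\left(-6\right) \left(-3\right)\right) = -12 + 2 \cdot 18 = -12 + 36 = 24$)
$T{\left(m \right)} = \frac{15 + m}{-12 - m}$
$L T{\left(-22 \right)} + 536 = 24 \frac{-15 - -22}{12 - 22} + 536 = 24 \frac{-15 + 22}{-10} + 536 = 24 \left(\left(- \frac{1}{10}\right) 7\right) + 536 = 24 \left(- \frac{7}{10}\right) + 536 = - \frac{84}{5} + 536 = \frac{2596}{5}$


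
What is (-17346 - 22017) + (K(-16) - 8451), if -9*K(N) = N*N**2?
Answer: -426230/9 ≈ -47359.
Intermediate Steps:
K(N) = -N**3/9 (K(N) = -N*N**2/9 = -N**3/9)
(-17346 - 22017) + (K(-16) - 8451) = (-17346 - 22017) + (-1/9*(-16)**3 - 8451) = -39363 + (-1/9*(-4096) - 8451) = -39363 + (4096/9 - 8451) = -39363 - 71963/9 = -426230/9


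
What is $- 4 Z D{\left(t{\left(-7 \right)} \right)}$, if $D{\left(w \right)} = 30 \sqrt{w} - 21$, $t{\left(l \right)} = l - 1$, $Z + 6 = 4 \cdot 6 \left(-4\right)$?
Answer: $-8568 + 24480 i \sqrt{2} \approx -8568.0 + 34620.0 i$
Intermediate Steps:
$Z = -102$ ($Z = -6 + 4 \cdot 6 \left(-4\right) = -6 + 24 \left(-4\right) = -6 - 96 = -102$)
$t{\left(l \right)} = -1 + l$ ($t{\left(l \right)} = l - 1 = -1 + l$)
$D{\left(w \right)} = -21 + 30 \sqrt{w}$ ($D{\left(w \right)} = 30 \sqrt{w} - 21 = -21 + 30 \sqrt{w}$)
$- 4 Z D{\left(t{\left(-7 \right)} \right)} = \left(-4\right) \left(-102\right) \left(-21 + 30 \sqrt{-1 - 7}\right) = 408 \left(-21 + 30 \sqrt{-8}\right) = 408 \left(-21 + 30 \cdot 2 i \sqrt{2}\right) = 408 \left(-21 + 60 i \sqrt{2}\right) = -8568 + 24480 i \sqrt{2}$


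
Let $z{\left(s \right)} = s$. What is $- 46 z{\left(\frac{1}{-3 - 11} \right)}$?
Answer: $\frac{23}{7} \approx 3.2857$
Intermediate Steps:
$- 46 z{\left(\frac{1}{-3 - 11} \right)} = - \frac{46}{-3 - 11} = - \frac{46}{-14} = \left(-46\right) \left(- \frac{1}{14}\right) = \frac{23}{7}$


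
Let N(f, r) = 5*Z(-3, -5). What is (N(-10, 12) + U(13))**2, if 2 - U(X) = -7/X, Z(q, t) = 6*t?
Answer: 3674889/169 ≈ 21745.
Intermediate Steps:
U(X) = 2 + 7/X (U(X) = 2 - (-7)/X = 2 + 7/X)
N(f, r) = -150 (N(f, r) = 5*(6*(-5)) = 5*(-30) = -150)
(N(-10, 12) + U(13))**2 = (-150 + (2 + 7/13))**2 = (-150 + 33/13)**2 = (-1917/13)**2 = 3674889/169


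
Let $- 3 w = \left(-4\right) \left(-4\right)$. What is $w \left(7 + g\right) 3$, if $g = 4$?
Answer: $-176$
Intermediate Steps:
$w = - \frac{16}{3}$ ($w = - \frac{\left(-4\right) \left(-4\right)}{3} = \left(- \frac{1}{3}\right) 16 = - \frac{16}{3} \approx -5.3333$)
$w \left(7 + g\right) 3 = - \frac{16 \left(7 + 4\right) 3}{3} = - \frac{16 \cdot 11 \cdot 3}{3} = \left(- \frac{16}{3}\right) 33 = -176$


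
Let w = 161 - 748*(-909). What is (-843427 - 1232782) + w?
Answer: -1396116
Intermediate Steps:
w = 680093 (w = 161 + 679932 = 680093)
(-843427 - 1232782) + w = (-843427 - 1232782) + 680093 = -2076209 + 680093 = -1396116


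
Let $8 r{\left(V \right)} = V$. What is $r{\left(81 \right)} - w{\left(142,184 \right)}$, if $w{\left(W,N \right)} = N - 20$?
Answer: $- \frac{1231}{8} \approx -153.88$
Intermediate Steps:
$w{\left(W,N \right)} = -20 + N$
$r{\left(V \right)} = \frac{V}{8}$
$r{\left(81 \right)} - w{\left(142,184 \right)} = \frac{1}{8} \cdot 81 - \left(-20 + 184\right) = \frac{81}{8} - 164 = - \frac{1231}{8}$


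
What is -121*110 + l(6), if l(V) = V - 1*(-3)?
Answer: -13301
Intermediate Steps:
l(V) = 3 + V (l(V) = V + 3 = 3 + V)
-121*110 + l(6) = -121*110 + (3 + 6) = -13310 + 9 = -13301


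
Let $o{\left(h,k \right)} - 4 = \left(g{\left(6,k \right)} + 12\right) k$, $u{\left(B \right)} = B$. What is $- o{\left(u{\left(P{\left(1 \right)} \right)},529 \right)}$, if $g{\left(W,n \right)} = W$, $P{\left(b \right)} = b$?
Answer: $-9526$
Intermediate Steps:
$o{\left(h,k \right)} = 4 + 18 k$ ($o{\left(h,k \right)} = 4 + \left(6 + 12\right) k = 4 + 18 k$)
$- o{\left(u{\left(P{\left(1 \right)} \right)},529 \right)} = - (4 + 18 \cdot 529) = - (4 + 9522) = \left(-1\right) 9526 = -9526$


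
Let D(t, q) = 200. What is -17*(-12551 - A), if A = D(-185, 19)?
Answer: 216767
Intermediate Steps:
A = 200
-17*(-12551 - A) = -17*(-12551 - 1*200) = -17*(-12551 - 200) = -17*(-12751) = 216767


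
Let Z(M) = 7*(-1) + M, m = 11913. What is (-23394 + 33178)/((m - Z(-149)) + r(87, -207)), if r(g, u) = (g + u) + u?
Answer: 4892/5871 ≈ 0.83325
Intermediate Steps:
Z(M) = -7 + M
r(g, u) = g + 2*u
(-23394 + 33178)/((m - Z(-149)) + r(87, -207)) = (-23394 + 33178)/((11913 - (-7 - 149)) + (87 + 2*(-207))) = 9784/((11913 - 1*(-156)) + (87 - 414)) = 9784/((11913 + 156) - 327) = 9784/(12069 - 327) = 9784/11742 = 9784*(1/11742) = 4892/5871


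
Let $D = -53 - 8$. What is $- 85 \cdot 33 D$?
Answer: $171105$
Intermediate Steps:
$D = -61$
$- 85 \cdot 33 D = - 85 \cdot 33 \left(-61\right) = \left(-85\right) \left(-2013\right) = 171105$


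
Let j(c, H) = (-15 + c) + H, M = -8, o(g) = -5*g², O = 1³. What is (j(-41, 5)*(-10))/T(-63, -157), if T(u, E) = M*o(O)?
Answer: 51/4 ≈ 12.750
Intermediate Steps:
O = 1
T(u, E) = 40 (T(u, E) = -(-40)*1² = -(-40) = -8*(-5) = 40)
j(c, H) = -15 + H + c
(j(-41, 5)*(-10))/T(-63, -157) = ((-15 + 5 - 41)*(-10))/40 = -51*(-10)*(1/40) = 510*(1/40) = 51/4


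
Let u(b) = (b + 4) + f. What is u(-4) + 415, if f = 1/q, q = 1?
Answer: 416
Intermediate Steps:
f = 1 (f = 1/1 = 1)
u(b) = 5 + b (u(b) = (b + 4) + 1 = (4 + b) + 1 = 5 + b)
u(-4) + 415 = (5 - 4) + 415 = 1 + 415 = 416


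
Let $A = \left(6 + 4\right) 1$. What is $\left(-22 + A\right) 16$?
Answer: $-192$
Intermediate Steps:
$A = 10$ ($A = 10 \cdot 1 = 10$)
$\left(-22 + A\right) 16 = \left(-22 + 10\right) 16 = \left(-12\right) 16 = -192$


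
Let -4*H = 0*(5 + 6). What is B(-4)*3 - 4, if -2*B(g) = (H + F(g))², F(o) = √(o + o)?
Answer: 8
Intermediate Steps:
F(o) = √2*√o (F(o) = √(2*o) = √2*√o)
H = 0 (H = -0*(5 + 6) = -0*11 = -¼*0 = 0)
B(g) = -g (B(g) = -(0 + √2*√g)²/2 = -2*g/2 = -g)
B(-4)*3 - 4 = -1*(-4)*3 - 4 = 4*3 - 4 = 12 - 4 = 8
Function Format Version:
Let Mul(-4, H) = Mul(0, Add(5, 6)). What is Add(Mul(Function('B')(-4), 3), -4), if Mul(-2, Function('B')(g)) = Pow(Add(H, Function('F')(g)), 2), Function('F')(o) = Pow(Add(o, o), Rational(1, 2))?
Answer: 8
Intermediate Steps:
Function('F')(o) = Mul(Pow(2, Rational(1, 2)), Pow(o, Rational(1, 2))) (Function('F')(o) = Pow(Mul(2, o), Rational(1, 2)) = Mul(Pow(2, Rational(1, 2)), Pow(o, Rational(1, 2))))
H = 0 (H = Mul(Rational(-1, 4), Mul(0, Add(5, 6))) = Mul(Rational(-1, 4), Mul(0, 11)) = Mul(Rational(-1, 4), 0) = 0)
Function('B')(g) = Mul(-1, g) (Function('B')(g) = Mul(Rational(-1, 2), Pow(Add(0, Mul(Pow(2, Rational(1, 2)), Pow(g, Rational(1, 2)))), 2)) = Mul(Rational(-1, 2), Pow(Mul(Pow(2, Rational(1, 2)), Pow(g, Rational(1, 2))), 2)) = Mul(Rational(-1, 2), Mul(2, g)) = Mul(-1, g))
Add(Mul(Function('B')(-4), 3), -4) = Add(Mul(Mul(-1, -4), 3), -4) = Add(Mul(4, 3), -4) = Add(12, -4) = 8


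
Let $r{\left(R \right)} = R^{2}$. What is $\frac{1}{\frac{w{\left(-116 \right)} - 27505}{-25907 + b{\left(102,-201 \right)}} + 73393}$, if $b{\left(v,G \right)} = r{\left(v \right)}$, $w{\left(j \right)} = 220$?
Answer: $\frac{15503}{1137838964} \approx 1.3625 \cdot 10^{-5}$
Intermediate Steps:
$b{\left(v,G \right)} = v^{2}$
$\frac{1}{\frac{w{\left(-116 \right)} - 27505}{-25907 + b{\left(102,-201 \right)}} + 73393} = \frac{1}{\frac{220 - 27505}{-25907 + 102^{2}} + 73393} = \frac{1}{- \frac{27285}{-25907 + 10404} + 73393} = \frac{1}{- \frac{27285}{-15503} + 73393} = \frac{1}{\left(-27285\right) \left(- \frac{1}{15503}\right) + 73393} = \frac{1}{\frac{27285}{15503} + 73393} = \frac{1}{\frac{1137838964}{15503}} = \frac{15503}{1137838964}$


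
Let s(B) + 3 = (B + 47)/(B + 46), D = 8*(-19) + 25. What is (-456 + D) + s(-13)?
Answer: -19304/33 ≈ -584.97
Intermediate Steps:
D = -127 (D = -152 + 25 = -127)
s(B) = -3 + (47 + B)/(46 + B) (s(B) = -3 + (B + 47)/(B + 46) = -3 + (47 + B)/(46 + B))
(-456 + D) + s(-13) = (-456 - 127) + (-91 - 2*(-13))/(46 - 13) = -583 + (-91 + 26)/33 = -583 + (1/33)*(-65) = -583 - 65/33 = -19304/33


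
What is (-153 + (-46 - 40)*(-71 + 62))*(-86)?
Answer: -53406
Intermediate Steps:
(-153 + (-46 - 40)*(-71 + 62))*(-86) = (-153 - 86*(-9))*(-86) = (-153 + 774)*(-86) = 621*(-86) = -53406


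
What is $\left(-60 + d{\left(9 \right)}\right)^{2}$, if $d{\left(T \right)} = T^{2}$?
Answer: $441$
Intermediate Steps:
$\left(-60 + d{\left(9 \right)}\right)^{2} = \left(-60 + 9^{2}\right)^{2} = \left(-60 + 81\right)^{2} = 21^{2} = 441$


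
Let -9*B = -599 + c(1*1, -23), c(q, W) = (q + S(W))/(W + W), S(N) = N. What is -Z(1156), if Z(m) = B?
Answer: -13766/207 ≈ -66.502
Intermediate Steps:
c(q, W) = (W + q)/(2*W) (c(q, W) = (q + W)/(W + W) = (W + q)/((2*W)) = (W + q)*(1/(2*W)) = (W + q)/(2*W))
B = 13766/207 (B = -(-599 + (½)*(-23 + 1*1)/(-23))/9 = -(-599 + (½)*(-1/23)*(-23 + 1))/9 = -(-599 + (½)*(-1/23)*(-22))/9 = -(-599 + 11/23)/9 = -⅑*(-13766/23) = 13766/207 ≈ 66.502)
Z(m) = 13766/207
-Z(1156) = -1*13766/207 = -13766/207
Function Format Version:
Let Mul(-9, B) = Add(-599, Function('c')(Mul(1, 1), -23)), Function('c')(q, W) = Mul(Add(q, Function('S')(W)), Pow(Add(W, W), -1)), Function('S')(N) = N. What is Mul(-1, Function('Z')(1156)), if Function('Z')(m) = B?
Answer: Rational(-13766, 207) ≈ -66.502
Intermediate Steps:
Function('c')(q, W) = Mul(Rational(1, 2), Pow(W, -1), Add(W, q)) (Function('c')(q, W) = Mul(Add(q, W), Pow(Add(W, W), -1)) = Mul(Add(W, q), Pow(Mul(2, W), -1)) = Mul(Add(W, q), Mul(Rational(1, 2), Pow(W, -1))) = Mul(Rational(1, 2), Pow(W, -1), Add(W, q)))
B = Rational(13766, 207) (B = Mul(Rational(-1, 9), Add(-599, Mul(Rational(1, 2), Pow(-23, -1), Add(-23, Mul(1, 1))))) = Mul(Rational(-1, 9), Add(-599, Mul(Rational(1, 2), Rational(-1, 23), Add(-23, 1)))) = Mul(Rational(-1, 9), Add(-599, Mul(Rational(1, 2), Rational(-1, 23), -22))) = Mul(Rational(-1, 9), Add(-599, Rational(11, 23))) = Mul(Rational(-1, 9), Rational(-13766, 23)) = Rational(13766, 207) ≈ 66.502)
Function('Z')(m) = Rational(13766, 207)
Mul(-1, Function('Z')(1156)) = Mul(-1, Rational(13766, 207)) = Rational(-13766, 207)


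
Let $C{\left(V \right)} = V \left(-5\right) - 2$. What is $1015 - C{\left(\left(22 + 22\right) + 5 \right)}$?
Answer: $1262$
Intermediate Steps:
$C{\left(V \right)} = -2 - 5 V$ ($C{\left(V \right)} = - 5 V - 2 = -2 - 5 V$)
$1015 - C{\left(\left(22 + 22\right) + 5 \right)} = 1015 - \left(-2 - 5 \left(\left(22 + 22\right) + 5\right)\right) = 1015 - \left(-2 - 5 \left(44 + 5\right)\right) = 1015 - \left(-2 - 245\right) = 1015 - -247 = 1015 + 247 = 1262$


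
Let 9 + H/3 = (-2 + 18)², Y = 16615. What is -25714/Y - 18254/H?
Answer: -322344284/12311715 ≈ -26.182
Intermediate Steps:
H = 741 (H = -27 + 3*(-2 + 18)² = -27 + 3*16² = -27 + 3*256 = -27 + 768 = 741)
-25714/Y - 18254/H = -25714/16615 - 18254/741 = -322344284/12311715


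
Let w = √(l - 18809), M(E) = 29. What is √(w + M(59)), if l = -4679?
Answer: √(29 + 8*I*√367) ≈ 9.6171 + 7.968*I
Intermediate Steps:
w = 8*I*√367 (w = √(-4679 - 18809) = √(-23488) = 8*I*√367 ≈ 153.26*I)
√(w + M(59)) = √(8*I*√367 + 29) = √(29 + 8*I*√367)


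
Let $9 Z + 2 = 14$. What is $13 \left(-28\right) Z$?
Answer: $- \frac{1456}{3} \approx -485.33$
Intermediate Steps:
$Z = \frac{4}{3}$ ($Z = - \frac{2}{9} + \frac{1}{9} \cdot 14 = - \frac{2}{9} + \frac{14}{9} = \frac{4}{3} \approx 1.3333$)
$13 \left(-28\right) Z = 13 \left(-28\right) \frac{4}{3} = \left(-364\right) \frac{4}{3} = - \frac{1456}{3}$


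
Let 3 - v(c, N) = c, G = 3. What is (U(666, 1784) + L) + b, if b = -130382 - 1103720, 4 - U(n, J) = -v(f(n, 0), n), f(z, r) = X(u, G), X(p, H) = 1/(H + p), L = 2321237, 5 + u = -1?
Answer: 3261427/3 ≈ 1.0871e+6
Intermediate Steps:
u = -6 (u = -5 - 1 = -6)
f(z, r) = -⅓ (f(z, r) = 1/(3 - 6) = 1/(-3) = -⅓)
v(c, N) = 3 - c
U(n, J) = 22/3 (U(n, J) = 4 - (-1)*(3 - 1*(-⅓)) = 4 - (-1)*(3 + ⅓) = 4 - (-1)*10/3 = 4 - 1*(-10/3) = 4 + 10/3 = 22/3)
b = -1234102
(U(666, 1784) + L) + b = (22/3 + 2321237) - 1234102 = 6963733/3 - 1234102 = 3261427/3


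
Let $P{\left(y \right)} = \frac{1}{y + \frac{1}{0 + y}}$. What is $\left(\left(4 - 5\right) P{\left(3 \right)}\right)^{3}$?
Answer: $- \frac{27}{1000} \approx -0.027$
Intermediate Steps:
$P{\left(y \right)} = \frac{1}{y + \frac{1}{y}}$
$\left(\left(4 - 5\right) P{\left(3 \right)}\right)^{3} = \left(\left(4 - 5\right) \frac{3}{1 + 3^{2}}\right)^{3} = \left(- \frac{3}{1 + 9}\right)^{3} = \left(- \frac{3}{10}\right)^{3} = - \frac{27}{1000}$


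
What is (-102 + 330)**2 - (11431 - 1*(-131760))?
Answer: -91207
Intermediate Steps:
(-102 + 330)**2 - (11431 - 1*(-131760)) = 228**2 - (11431 + 131760) = 51984 - 1*143191 = 51984 - 143191 = -91207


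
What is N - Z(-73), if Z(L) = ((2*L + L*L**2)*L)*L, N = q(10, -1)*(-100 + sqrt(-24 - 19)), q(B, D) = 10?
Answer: 2073848627 + 10*I*sqrt(43) ≈ 2.0738e+9 + 65.574*I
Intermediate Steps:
N = -1000 + 10*I*sqrt(43) (N = 10*(-100 + sqrt(-24 - 19)) = 10*(-100 + sqrt(-43)) = 10*(-100 + I*sqrt(43)) = -1000 + 10*I*sqrt(43) ≈ -1000.0 + 65.574*I)
Z(L) = L**2*(L**3 + 2*L) (Z(L) = ((2*L + L**3)*L)*L = ((L**3 + 2*L)*L)*L = (L*(L**3 + 2*L))*L = L**2*(L**3 + 2*L))
N - Z(-73) = (-1000 + 10*I*sqrt(43)) - (-73)**3*(2 + (-73)**2) = (-1000 + 10*I*sqrt(43)) - (-389017)*(2 + 5329) = (-1000 + 10*I*sqrt(43)) - (-389017)*5331 = (-1000 + 10*I*sqrt(43)) - 1*(-2073849627) = (-1000 + 10*I*sqrt(43)) + 2073849627 = 2073848627 + 10*I*sqrt(43)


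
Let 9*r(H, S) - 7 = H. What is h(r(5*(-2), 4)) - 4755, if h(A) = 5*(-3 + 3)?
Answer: -4755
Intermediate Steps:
r(H, S) = 7/9 + H/9
h(A) = 0 (h(A) = 5*0 = 0)
h(r(5*(-2), 4)) - 4755 = 0 - 4755 = -4755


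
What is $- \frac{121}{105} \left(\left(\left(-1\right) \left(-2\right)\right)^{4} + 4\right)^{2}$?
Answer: $- \frac{9680}{21} \approx -460.95$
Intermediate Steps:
$- \frac{121}{105} \left(\left(\left(-1\right) \left(-2\right)\right)^{4} + 4\right)^{2} = \left(-121\right) \frac{1}{105} \left(2^{4} + 4\right)^{2} = - \frac{121 \left(16 + 4\right)^{2}}{105} = - \frac{121 \cdot 20^{2}}{105} = \left(- \frac{121}{105}\right) 400 = - \frac{9680}{21}$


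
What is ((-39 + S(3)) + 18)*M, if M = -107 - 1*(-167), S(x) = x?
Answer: -1080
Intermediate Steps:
M = 60 (M = -107 + 167 = 60)
((-39 + S(3)) + 18)*M = ((-39 + 3) + 18)*60 = (-36 + 18)*60 = -18*60 = -1080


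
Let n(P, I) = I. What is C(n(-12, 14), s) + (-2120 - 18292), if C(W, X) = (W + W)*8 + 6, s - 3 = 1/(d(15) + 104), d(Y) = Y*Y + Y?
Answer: -20182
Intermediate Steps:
d(Y) = Y + Y² (d(Y) = Y² + Y = Y + Y²)
s = 1033/344 (s = 3 + 1/(15*(1 + 15) + 104) = 3 + 1/(15*16 + 104) = 3 + 1/(240 + 104) = 3 + 1/344 = 1033/344 ≈ 3.0029)
C(W, X) = 6 + 16*W (C(W, X) = (2*W)*8 + 6 = 16*W + 6 = 6 + 16*W)
C(n(-12, 14), s) + (-2120 - 18292) = (6 + 16*14) + (-2120 - 18292) = (6 + 224) - 20412 = 230 - 20412 = -20182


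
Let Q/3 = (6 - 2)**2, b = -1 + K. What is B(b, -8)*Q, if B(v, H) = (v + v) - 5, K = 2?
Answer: -144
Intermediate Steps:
b = 1 (b = -1 + 2 = 1)
B(v, H) = -5 + 2*v (B(v, H) = 2*v - 5 = -5 + 2*v)
Q = 48 (Q = 3*(6 - 2)**2 = 3*4**2 = 3*16 = 48)
B(b, -8)*Q = (-5 + 2*1)*48 = (-5 + 2)*48 = -3*48 = -144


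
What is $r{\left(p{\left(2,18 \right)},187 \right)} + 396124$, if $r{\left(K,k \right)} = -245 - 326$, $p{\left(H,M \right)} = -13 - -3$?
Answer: $395553$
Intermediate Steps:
$p{\left(H,M \right)} = -10$ ($p{\left(H,M \right)} = -13 + 3 = -10$)
$r{\left(K,k \right)} = -571$
$r{\left(p{\left(2,18 \right)},187 \right)} + 396124 = -571 + 396124 = 395553$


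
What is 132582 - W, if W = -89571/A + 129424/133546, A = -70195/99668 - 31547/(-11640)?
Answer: 6885152983328524966/38847806846177 ≈ 1.7723e+5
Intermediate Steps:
A = 581789149/290033880 (A = -70195*1/99668 - 31547*(-1/11640) = -70195/99668 + 31547/11640 = 581789149/290033880 ≈ 2.0059)
W = -1734633056048685952/38847806846177 (W = -89571/581789149/290033880 + 129424/133546 = -89571*290033880/581789149 + 129424*(1/133546) = -25978624665480/581789149 + 64712/66773 = -1734633056048685952/38847806846177 ≈ -44652.)
132582 - W = 132582 - 1*(-1734633056048685952/38847806846177) = 132582 + 1734633056048685952/38847806846177 = 6885152983328524966/38847806846177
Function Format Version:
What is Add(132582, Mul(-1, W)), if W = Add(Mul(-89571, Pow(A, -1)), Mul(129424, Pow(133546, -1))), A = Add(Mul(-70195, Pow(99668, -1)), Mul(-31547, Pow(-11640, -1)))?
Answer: Rational(6885152983328524966, 38847806846177) ≈ 1.7723e+5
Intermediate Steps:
A = Rational(581789149, 290033880) (A = Add(Mul(-70195, Rational(1, 99668)), Mul(-31547, Rational(-1, 11640))) = Add(Rational(-70195, 99668), Rational(31547, 11640)) = Rational(581789149, 290033880) ≈ 2.0059)
W = Rational(-1734633056048685952, 38847806846177) (W = Add(Mul(-89571, Pow(Rational(581789149, 290033880), -1)), Mul(129424, Pow(133546, -1))) = Add(Mul(-89571, Rational(290033880, 581789149)), Mul(129424, Rational(1, 133546))) = Add(Rational(-25978624665480, 581789149), Rational(64712, 66773)) = Rational(-1734633056048685952, 38847806846177) ≈ -44652.)
Add(132582, Mul(-1, W)) = Add(132582, Mul(-1, Rational(-1734633056048685952, 38847806846177))) = Add(132582, Rational(1734633056048685952, 38847806846177)) = Rational(6885152983328524966, 38847806846177)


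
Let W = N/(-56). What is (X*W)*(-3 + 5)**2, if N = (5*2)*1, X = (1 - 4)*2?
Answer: 30/7 ≈ 4.2857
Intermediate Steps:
X = -6 (X = -3*2 = -6)
N = 10 (N = 10*1 = 10)
W = -5/28 (W = 10/(-56) = 10*(-1/56) = -5/28 ≈ -0.17857)
(X*W)*(-3 + 5)**2 = (-6*(-5/28))*(-3 + 5)**2 = (15/14)*2**2 = (15/14)*4 = 30/7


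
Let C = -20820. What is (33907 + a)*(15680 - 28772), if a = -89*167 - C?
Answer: -521899488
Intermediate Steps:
a = 5957 (a = -89*167 - 1*(-20820) = -14863 + 20820 = 5957)
(33907 + a)*(15680 - 28772) = (33907 + 5957)*(15680 - 28772) = 39864*(-13092) = -521899488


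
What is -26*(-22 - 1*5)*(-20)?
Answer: -14040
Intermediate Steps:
-26*(-22 - 1*5)*(-20) = -26*(-22 - 5)*(-20) = -26*(-27)*(-20) = 702*(-20) = -14040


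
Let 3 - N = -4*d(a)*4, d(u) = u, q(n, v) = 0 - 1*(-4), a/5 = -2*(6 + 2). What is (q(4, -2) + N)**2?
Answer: 1620529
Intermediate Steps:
a = -80 (a = 5*(-2*(6 + 2)) = 5*(-2*8) = 5*(-16) = -80)
q(n, v) = 4 (q(n, v) = 0 + 4 = 4)
N = -1277 (N = 3 - (-4*(-80))*4 = 3 - 320*4 = 3 - 1*1280 = 3 - 1280 = -1277)
(q(4, -2) + N)**2 = (4 - 1277)**2 = (-1273)**2 = 1620529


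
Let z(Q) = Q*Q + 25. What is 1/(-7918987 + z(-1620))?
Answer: -1/5294562 ≈ -1.8887e-7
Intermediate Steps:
z(Q) = 25 + Q² (z(Q) = Q² + 25 = 25 + Q²)
1/(-7918987 + z(-1620)) = 1/(-7918987 + (25 + (-1620)²)) = 1/(-7918987 + (25 + 2624400)) = 1/(-7918987 + 2624425) = 1/(-5294562) = -1/5294562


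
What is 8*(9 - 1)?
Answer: 64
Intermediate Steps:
8*(9 - 1) = 8*8 = 64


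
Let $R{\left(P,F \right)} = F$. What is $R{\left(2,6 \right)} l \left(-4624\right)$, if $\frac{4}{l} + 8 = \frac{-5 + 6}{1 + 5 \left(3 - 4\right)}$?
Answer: $\frac{147968}{11} \approx 13452.0$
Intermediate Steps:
$l = - \frac{16}{33}$ ($l = \frac{4}{-8 + \frac{-5 + 6}{1 + 5 \left(3 - 4\right)}} = \frac{4}{-8 + 1 \frac{1}{1 + 5 \left(-1\right)}} = \frac{4}{-8 + 1 \frac{1}{1 - 5}} = \frac{4}{-8 + 1 \frac{1}{-4}} = \frac{4}{-8 + 1 \left(- \frac{1}{4}\right)} = \frac{4}{-8 - \frac{1}{4}} = \frac{4}{- \frac{33}{4}} = 4 \left(- \frac{4}{33}\right) = - \frac{16}{33} \approx -0.48485$)
$R{\left(2,6 \right)} l \left(-4624\right) = 6 \left(- \frac{16}{33}\right) \left(-4624\right) = \left(- \frac{32}{11}\right) \left(-4624\right) = \frac{147968}{11}$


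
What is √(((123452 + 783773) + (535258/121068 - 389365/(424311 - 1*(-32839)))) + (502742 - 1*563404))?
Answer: √180083866498601732161665/461218635 ≈ 920.09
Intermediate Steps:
√(((123452 + 783773) + (535258/121068 - 389365/(424311 - 1*(-32839)))) + (502742 - 1*563404)) = √((907225 + (535258*(1/121068) - 389365/(424311 + 32839))) + (502742 - 563404)) = √((907225 + (267629/60534 - 389365/457150)) - 60662) = √((907225 + (267629/60534 - 389365*1/457150)) - 60662) = √((907225 + (267629/60534 - 77873/91430)) - 60662) = √((907225 + 4938838822/1383655905) - 60662) = √(1255292167252447/1383655905 - 60662) = √(1171356832743337/1383655905) = √180083866498601732161665/461218635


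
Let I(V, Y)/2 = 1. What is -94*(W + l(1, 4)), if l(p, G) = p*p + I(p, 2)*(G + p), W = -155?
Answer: 13536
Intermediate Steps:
I(V, Y) = 2 (I(V, Y) = 2*1 = 2)
l(p, G) = p² + 2*G + 2*p (l(p, G) = p*p + 2*(G + p) = p² + (2*G + 2*p) = p² + 2*G + 2*p)
-94*(W + l(1, 4)) = -94*(-155 + (1² + 2*4 + 2*1)) = -94*(-155 + (1 + 8 + 2)) = -94*(-155 + 11) = -94*(-144) = 13536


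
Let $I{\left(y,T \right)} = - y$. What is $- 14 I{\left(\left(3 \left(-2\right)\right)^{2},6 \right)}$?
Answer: $504$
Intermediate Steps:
$- 14 I{\left(\left(3 \left(-2\right)\right)^{2},6 \right)} = - 14 \left(- \left(3 \left(-2\right)\right)^{2}\right) = - 14 \left(- \left(-6\right)^{2}\right) = - 14 \left(\left(-1\right) 36\right) = \left(-14\right) \left(-36\right) = 504$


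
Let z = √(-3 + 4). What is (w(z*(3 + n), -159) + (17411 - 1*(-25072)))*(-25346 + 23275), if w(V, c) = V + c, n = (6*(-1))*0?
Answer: -87659217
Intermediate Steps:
n = 0 (n = -6*0 = 0)
z = 1 (z = √1 = 1)
(w(z*(3 + n), -159) + (17411 - 1*(-25072)))*(-25346 + 23275) = ((1*(3 + 0) - 159) + (17411 - 1*(-25072)))*(-25346 + 23275) = ((1*3 - 159) + (17411 + 25072))*(-2071) = ((3 - 159) + 42483)*(-2071) = (-156 + 42483)*(-2071) = 42327*(-2071) = -87659217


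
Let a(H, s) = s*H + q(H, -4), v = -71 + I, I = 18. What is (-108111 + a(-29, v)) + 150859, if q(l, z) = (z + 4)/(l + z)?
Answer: 44285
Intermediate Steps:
q(l, z) = (4 + z)/(l + z)
v = -53 (v = -71 + 18 = -53)
a(H, s) = H*s (a(H, s) = s*H + (4 - 4)/(H - 4) = H*s + 0/(-4 + H) = H*s + 0 = H*s)
(-108111 + a(-29, v)) + 150859 = (-108111 - 29*(-53)) + 150859 = (-108111 + 1537) + 150859 = -106574 + 150859 = 44285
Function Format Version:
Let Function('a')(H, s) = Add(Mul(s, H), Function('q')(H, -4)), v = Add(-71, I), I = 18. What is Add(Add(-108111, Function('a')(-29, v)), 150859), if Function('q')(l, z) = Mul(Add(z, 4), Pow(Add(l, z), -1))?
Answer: 44285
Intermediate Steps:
Function('q')(l, z) = Mul(Pow(Add(l, z), -1), Add(4, z)) (Function('q')(l, z) = Mul(Add(4, z), Pow(Add(l, z), -1)) = Mul(Pow(Add(l, z), -1), Add(4, z)))
v = -53 (v = Add(-71, 18) = -53)
Function('a')(H, s) = Mul(H, s) (Function('a')(H, s) = Add(Mul(s, H), Mul(Pow(Add(H, -4), -1), Add(4, -4))) = Add(Mul(H, s), Mul(Pow(Add(-4, H), -1), 0)) = Add(Mul(H, s), 0) = Mul(H, s))
Add(Add(-108111, Function('a')(-29, v)), 150859) = Add(Add(-108111, Mul(-29, -53)), 150859) = Add(Add(-108111, 1537), 150859) = Add(-106574, 150859) = 44285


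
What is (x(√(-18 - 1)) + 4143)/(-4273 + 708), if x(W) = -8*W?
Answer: -4143/3565 + 8*I*√19/3565 ≈ -1.1621 + 0.0097815*I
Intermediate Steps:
(x(√(-18 - 1)) + 4143)/(-4273 + 708) = (-8*√(-18 - 1) + 4143)/(-4273 + 708) = (-8*I*√19 + 4143)/(-3565) = (-8*I*√19 + 4143)*(-1/3565) = (4143 - 8*I*√19)*(-1/3565) = -4143/3565 + 8*I*√19/3565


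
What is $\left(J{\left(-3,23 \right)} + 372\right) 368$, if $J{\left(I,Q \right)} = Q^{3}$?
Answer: $4614352$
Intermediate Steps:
$\left(J{\left(-3,23 \right)} + 372\right) 368 = \left(23^{3} + 372\right) 368 = \left(12167 + 372\right) 368 = 12539 \cdot 368 = 4614352$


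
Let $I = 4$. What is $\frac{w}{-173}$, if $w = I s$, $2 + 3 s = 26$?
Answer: $- \frac{32}{173} \approx -0.18497$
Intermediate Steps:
$s = 8$ ($s = - \frac{2}{3} + \frac{1}{3} \cdot 26 = - \frac{2}{3} + \frac{26}{3} = 8$)
$w = 32$ ($w = 4 \cdot 8 = 32$)
$\frac{w}{-173} = \frac{32}{-173} = 32 \left(- \frac{1}{173}\right) = - \frac{32}{173}$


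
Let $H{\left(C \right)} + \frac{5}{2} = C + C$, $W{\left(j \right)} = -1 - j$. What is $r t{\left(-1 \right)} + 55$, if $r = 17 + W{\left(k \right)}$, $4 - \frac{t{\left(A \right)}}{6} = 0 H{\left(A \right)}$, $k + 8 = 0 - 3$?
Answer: $703$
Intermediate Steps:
$k = -11$ ($k = -8 + \left(0 - 3\right) = -8 - 3 = -11$)
$H{\left(C \right)} = - \frac{5}{2} + 2 C$ ($H{\left(C \right)} = - \frac{5}{2} + \left(C + C\right) = - \frac{5}{2} + 2 C$)
$t{\left(A \right)} = 24$ ($t{\left(A \right)} = 24 - 6 \cdot 0 \left(- \frac{5}{2} + 2 A\right) = 24 - 0 = 24 + 0 = 24$)
$r = 27$ ($r = 17 - -10 = 17 + \left(-1 + 11\right) = 17 + 10 = 27$)
$r t{\left(-1 \right)} + 55 = 27 \cdot 24 + 55 = 648 + 55 = 703$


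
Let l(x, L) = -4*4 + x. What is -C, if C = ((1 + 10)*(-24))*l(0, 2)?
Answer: -4224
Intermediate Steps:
l(x, L) = -16 + x
C = 4224 (C = ((1 + 10)*(-24))*(-16 + 0) = (11*(-24))*(-16) = -264*(-16) = 4224)
-C = -1*4224 = -4224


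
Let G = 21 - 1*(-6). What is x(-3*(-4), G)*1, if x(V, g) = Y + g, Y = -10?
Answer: 17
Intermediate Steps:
G = 27 (G = 21 + 6 = 27)
x(V, g) = -10 + g
x(-3*(-4), G)*1 = (-10 + 27)*1 = 17*1 = 17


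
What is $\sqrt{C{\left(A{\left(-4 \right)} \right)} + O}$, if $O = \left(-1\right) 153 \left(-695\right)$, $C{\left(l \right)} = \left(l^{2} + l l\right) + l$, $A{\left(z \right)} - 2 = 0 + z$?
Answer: $\sqrt{106341} \approx 326.1$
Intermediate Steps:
$A{\left(z \right)} = 2 + z$ ($A{\left(z \right)} = 2 + \left(0 + z\right) = 2 + z$)
$C{\left(l \right)} = l + 2 l^{2}$ ($C{\left(l \right)} = \left(l^{2} + l^{2}\right) + l = 2 l^{2} + l = l + 2 l^{2}$)
$O = 106335$ ($O = \left(-153\right) \left(-695\right) = 106335$)
$\sqrt{C{\left(A{\left(-4 \right)} \right)} + O} = \sqrt{\left(2 - 4\right) \left(1 + 2 \left(2 - 4\right)\right) + 106335} = \sqrt{- 2 \left(1 + 2 \left(-2\right)\right) + 106335} = \sqrt{- 2 \left(1 - 4\right) + 106335} = \sqrt{\left(-2\right) \left(-3\right) + 106335} = \sqrt{6 + 106335} = \sqrt{106341}$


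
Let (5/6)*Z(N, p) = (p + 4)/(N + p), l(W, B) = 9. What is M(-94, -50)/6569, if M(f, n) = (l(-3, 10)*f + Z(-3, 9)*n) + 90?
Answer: -886/6569 ≈ -0.13488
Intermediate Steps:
Z(N, p) = 6*(4 + p)/(5*(N + p)) (Z(N, p) = 6*((p + 4)/(N + p))/5 = 6*((4 + p)/(N + p))/5 = 6*(4 + p)/(5*(N + p)))
M(f, n) = 90 + 9*f + 13*n/5 (M(f, n) = (9*f + (6*(4 + 9)/(5*(-3 + 9)))*n) + 90 = (9*f + ((6/5)*13/6)*n) + 90 = (9*f + ((6/5)*(⅙)*13)*n) + 90 = (9*f + 13*n/5) + 90 = 90 + 9*f + 13*n/5)
M(-94, -50)/6569 = (90 + 9*(-94) + (13/5)*(-50))/6569 = (90 - 846 - 130)*(1/6569) = -886*1/6569 = -886/6569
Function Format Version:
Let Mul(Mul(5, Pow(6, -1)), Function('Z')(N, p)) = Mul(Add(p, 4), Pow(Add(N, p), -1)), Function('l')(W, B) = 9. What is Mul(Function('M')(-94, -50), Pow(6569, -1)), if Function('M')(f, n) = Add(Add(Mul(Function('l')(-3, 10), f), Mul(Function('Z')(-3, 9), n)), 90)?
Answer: Rational(-886, 6569) ≈ -0.13488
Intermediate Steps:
Function('Z')(N, p) = Mul(Rational(6, 5), Pow(Add(N, p), -1), Add(4, p)) (Function('Z')(N, p) = Mul(Rational(6, 5), Mul(Add(p, 4), Pow(Add(N, p), -1))) = Mul(Rational(6, 5), Mul(Add(4, p), Pow(Add(N, p), -1))) = Mul(Rational(6, 5), Mul(Pow(Add(N, p), -1), Add(4, p))) = Mul(Rational(6, 5), Pow(Add(N, p), -1), Add(4, p)))
Function('M')(f, n) = Add(90, Mul(9, f), Mul(Rational(13, 5), n)) (Function('M')(f, n) = Add(Add(Mul(9, f), Mul(Mul(Rational(6, 5), Pow(Add(-3, 9), -1), Add(4, 9)), n)), 90) = Add(Add(Mul(9, f), Mul(Mul(Rational(6, 5), Pow(6, -1), 13), n)), 90) = Add(Add(Mul(9, f), Mul(Mul(Rational(6, 5), Rational(1, 6), 13), n)), 90) = Add(Add(Mul(9, f), Mul(Rational(13, 5), n)), 90) = Add(90, Mul(9, f), Mul(Rational(13, 5), n)))
Mul(Function('M')(-94, -50), Pow(6569, -1)) = Mul(Add(90, Mul(9, -94), Mul(Rational(13, 5), -50)), Pow(6569, -1)) = Mul(Add(90, -846, -130), Rational(1, 6569)) = Mul(-886, Rational(1, 6569)) = Rational(-886, 6569)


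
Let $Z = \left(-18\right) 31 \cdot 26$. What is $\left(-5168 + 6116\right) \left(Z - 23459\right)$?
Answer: $-35992716$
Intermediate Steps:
$Z = -14508$ ($Z = \left(-558\right) 26 = -14508$)
$\left(-5168 + 6116\right) \left(Z - 23459\right) = \left(-5168 + 6116\right) \left(-14508 - 23459\right) = 948 \left(-37967\right) = -35992716$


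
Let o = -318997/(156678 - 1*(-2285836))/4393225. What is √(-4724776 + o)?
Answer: I*√414964807305115890948443402/9371627570 ≈ 2173.7*I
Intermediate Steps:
o = -1393/46858137850 (o = -318997/(156678 + 2285836)*(1/4393225) = -318997/2442514*(1/4393225) = -318997*1/2442514*(1/4393225) = -1393/10666*1/4393225 = -1393/46858137850 ≈ -2.9728e-8)
√(-4724776 + o) = √(-4724776 - 1393/46858137850) = √(-221394205118372993/46858137850) = I*√414964807305115890948443402/9371627570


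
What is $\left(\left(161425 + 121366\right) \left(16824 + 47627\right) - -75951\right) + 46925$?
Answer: $18226285617$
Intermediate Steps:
$\left(\left(161425 + 121366\right) \left(16824 + 47627\right) - -75951\right) + 46925 = \left(282791 \cdot 64451 + \left(-59904 + 135855\right)\right) + 46925 = \left(18226162741 + 75951\right) + 46925 = 18226238692 + 46925 = 18226285617$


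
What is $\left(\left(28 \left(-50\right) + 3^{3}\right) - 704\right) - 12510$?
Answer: $-14587$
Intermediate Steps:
$\left(\left(28 \left(-50\right) + 3^{3}\right) - 704\right) - 12510 = \left(\left(-1400 + 27\right) - 704\right) - 12510 = \left(-1373 - 704\right) - 12510 = -2077 - 12510 = -14587$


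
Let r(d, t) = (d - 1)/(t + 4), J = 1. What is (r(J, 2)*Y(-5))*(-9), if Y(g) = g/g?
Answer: 0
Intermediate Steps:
r(d, t) = (-1 + d)/(4 + t)
Y(g) = 1
(r(J, 2)*Y(-5))*(-9) = (((-1 + 1)/(4 + 2))*1)*(-9) = ((0/6)*1)*(-9) = (((1/6)*0)*1)*(-9) = (0*1)*(-9) = 0*(-9) = 0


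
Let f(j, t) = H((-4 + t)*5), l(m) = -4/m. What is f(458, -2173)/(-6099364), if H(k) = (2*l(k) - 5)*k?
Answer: -54417/6099364 ≈ -0.0089217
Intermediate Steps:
H(k) = k*(-5 - 8/k) (H(k) = (2*(-4/k) - 5)*k = (-8/k - 5)*k = (-5 - 8/k)*k = k*(-5 - 8/k))
f(j, t) = 92 - 25*t (f(j, t) = -8 - 5*(-4 + t)*5 = -8 - 5*(-20 + 5*t) = -8 + (100 - 25*t) = 92 - 25*t)
f(458, -2173)/(-6099364) = (92 - 25*(-2173))/(-6099364) = (92 + 54325)*(-1/6099364) = 54417*(-1/6099364) = -54417/6099364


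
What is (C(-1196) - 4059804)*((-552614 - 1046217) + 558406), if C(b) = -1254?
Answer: 4225226269650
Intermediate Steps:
(C(-1196) - 4059804)*((-552614 - 1046217) + 558406) = (-1254 - 4059804)*((-552614 - 1046217) + 558406) = -4061058*(-1598831 + 558406) = -4061058*(-1040425) = 4225226269650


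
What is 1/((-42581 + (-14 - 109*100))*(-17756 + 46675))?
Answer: -1/1547021905 ≈ -6.4640e-10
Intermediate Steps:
1/((-42581 + (-14 - 109*100))*(-17756 + 46675)) = 1/((-42581 + (-14 - 10900))*28919) = 1/((-42581 - 10914)*28919) = 1/(-53495*28919) = 1/(-1547021905) = -1/1547021905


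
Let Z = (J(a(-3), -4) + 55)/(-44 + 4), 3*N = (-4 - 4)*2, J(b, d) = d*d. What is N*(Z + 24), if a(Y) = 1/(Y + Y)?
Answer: -1778/15 ≈ -118.53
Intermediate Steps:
a(Y) = 1/(2*Y)
J(b, d) = d²
N = -16/3 (N = ((-4 - 4)*2)/3 = (-8*2)/3 = (⅓)*(-16) = -16/3 ≈ -5.3333)
Z = -71/40 (Z = ((-4)² + 55)/(-44 + 4) = (16 + 55)/(-40) = 71*(-1/40) = -71/40 ≈ -1.7750)
N*(Z + 24) = -16*(-71/40 + 24)/3 = -16/3*889/40 = -1778/15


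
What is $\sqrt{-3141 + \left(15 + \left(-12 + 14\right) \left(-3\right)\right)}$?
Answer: $6 i \sqrt{87} \approx 55.964 i$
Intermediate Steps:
$\sqrt{-3141 + \left(15 + \left(-12 + 14\right) \left(-3\right)\right)} = \sqrt{-3141 + \left(15 + 2 \left(-3\right)\right)} = \sqrt{-3141 + \left(15 - 6\right)} = \sqrt{-3141 + 9} = \sqrt{-3132} = 6 i \sqrt{87}$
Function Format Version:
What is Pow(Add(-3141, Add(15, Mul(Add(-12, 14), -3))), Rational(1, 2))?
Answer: Mul(6, I, Pow(87, Rational(1, 2))) ≈ Mul(55.964, I)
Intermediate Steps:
Pow(Add(-3141, Add(15, Mul(Add(-12, 14), -3))), Rational(1, 2)) = Pow(Add(-3141, Add(15, Mul(2, -3))), Rational(1, 2)) = Pow(Add(-3141, Add(15, -6)), Rational(1, 2)) = Pow(Add(-3141, 9), Rational(1, 2)) = Pow(-3132, Rational(1, 2)) = Mul(6, I, Pow(87, Rational(1, 2)))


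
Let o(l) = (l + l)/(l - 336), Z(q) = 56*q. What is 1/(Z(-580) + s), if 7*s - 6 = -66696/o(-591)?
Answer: -1379/55093270 ≈ -2.5030e-5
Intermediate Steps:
o(l) = 2*l/(-336 + l) (o(l) = (2*l)/(-336 + l) = 2*l/(-336 + l))
s = -10303350/1379 (s = 6/7 + (-66696/(2*(-591)/(-336 - 591)))/7 = 6/7 + (-66696/(2*(-591)/(-927)))/7 = 6/7 + (-66696/(2*(-591)*(-1/927)))/7 = 6/7 + (-66696/394/309)/7 = 6/7 + (-66696*309/394)/7 = 6/7 + (1/7)*(-10304532/197) = 6/7 - 1472076/197 = -10303350/1379 ≈ -7471.6)
1/(Z(-580) + s) = 1/(56*(-580) - 10303350/1379) = 1/(-32480 - 10303350/1379) = 1/(-55093270/1379) = -1379/55093270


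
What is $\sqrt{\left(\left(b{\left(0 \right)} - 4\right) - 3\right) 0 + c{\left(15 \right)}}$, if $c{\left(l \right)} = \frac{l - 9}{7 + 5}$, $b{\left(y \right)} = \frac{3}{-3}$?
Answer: $\frac{\sqrt{2}}{2} \approx 0.70711$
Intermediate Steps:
$b{\left(y \right)} = -1$ ($b{\left(y \right)} = 3 \left(- \frac{1}{3}\right) = -1$)
$c{\left(l \right)} = - \frac{3}{4} + \frac{l}{12}$ ($c{\left(l \right)} = \frac{-9 + l}{12} = \left(-9 + l\right) \frac{1}{12} = - \frac{3}{4} + \frac{l}{12}$)
$\sqrt{\left(\left(b{\left(0 \right)} - 4\right) - 3\right) 0 + c{\left(15 \right)}} = \sqrt{\left(\left(-1 - 4\right) - 3\right) 0 + \left(- \frac{3}{4} + \frac{1}{12} \cdot 15\right)} = \sqrt{\left(\left(-1 - 4\right) - 3\right) 0 + \left(- \frac{3}{4} + \frac{5}{4}\right)} = \sqrt{\left(-5 - 3\right) 0 + \frac{1}{2}} = \sqrt{\left(-8\right) 0 + \frac{1}{2}} = \sqrt{0 + \frac{1}{2}} = \sqrt{\frac{1}{2}} = \frac{\sqrt{2}}{2}$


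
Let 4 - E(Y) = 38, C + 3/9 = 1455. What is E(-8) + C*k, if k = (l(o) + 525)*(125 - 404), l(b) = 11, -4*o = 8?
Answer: -217536706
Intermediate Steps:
o = -2 (o = -¼*8 = -2)
C = 4364/3 (C = -⅓ + 1455 = 4364/3 ≈ 1454.7)
E(Y) = -34 (E(Y) = 4 - 1*38 = 4 - 38 = -34)
k = -149544 (k = (11 + 525)*(125 - 404) = 536*(-279) = -149544)
E(-8) + C*k = -34 + (4364/3)*(-149544) = -34 - 217536672 = -217536706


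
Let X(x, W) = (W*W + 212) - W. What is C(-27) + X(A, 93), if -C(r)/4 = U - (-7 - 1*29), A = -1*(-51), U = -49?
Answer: 8820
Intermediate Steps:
A = 51
X(x, W) = 212 + W² - W (X(x, W) = (W² + 212) - W = (212 + W²) - W = 212 + W² - W)
C(r) = 52 (C(r) = -4*(-49 - (-7 - 1*29)) = -4*(-49 - (-7 - 29)) = -4*(-49 - 1*(-36)) = -4*(-49 + 36) = -4*(-13) = 52)
C(-27) + X(A, 93) = 52 + (212 + 93² - 1*93) = 52 + (212 + 8649 - 93) = 52 + 8768 = 8820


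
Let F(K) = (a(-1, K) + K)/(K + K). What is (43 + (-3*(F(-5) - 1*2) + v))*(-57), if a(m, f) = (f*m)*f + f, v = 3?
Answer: -4731/2 ≈ -2365.5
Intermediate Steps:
a(m, f) = f + m*f**2 (a(m, f) = m*f**2 + f = f + m*f**2)
F(K) = (K + K*(1 - K))/(2*K) (F(K) = (K*(1 + K*(-1)) + K)/(K + K) = (K*(1 - K) + K)/((2*K)) = (K + K*(1 - K))*(1/(2*K)) = (K + K*(1 - K))/(2*K))
(43 + (-3*(F(-5) - 1*2) + v))*(-57) = (43 + (-3*((1 - 1/2*(-5)) - 1*2) + 3))*(-57) = (43 + (-3*((1 + 5/2) - 2) + 3))*(-57) = (43 + (-3*(7/2 - 2) + 3))*(-57) = (43 + (-3*3/2 + 3))*(-57) = (43 + (-9/2 + 3))*(-57) = (43 - 3/2)*(-57) = (83/2)*(-57) = -4731/2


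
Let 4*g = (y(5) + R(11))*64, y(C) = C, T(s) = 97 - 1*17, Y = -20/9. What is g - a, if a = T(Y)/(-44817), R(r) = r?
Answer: 11473232/44817 ≈ 256.00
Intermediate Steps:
Y = -20/9 ≈ -2.2222
T(s) = 80 (T(s) = 97 - 17 = 80)
g = 256 (g = ((5 + 11)*64)/4 = (16*64)/4 = (¼)*1024 = 256)
a = -80/44817 (a = 80/(-44817) = 80*(-1/44817) = -80/44817 ≈ -0.0017850)
g - a = 256 - 1*(-80/44817) = 256 + 80/44817 = 11473232/44817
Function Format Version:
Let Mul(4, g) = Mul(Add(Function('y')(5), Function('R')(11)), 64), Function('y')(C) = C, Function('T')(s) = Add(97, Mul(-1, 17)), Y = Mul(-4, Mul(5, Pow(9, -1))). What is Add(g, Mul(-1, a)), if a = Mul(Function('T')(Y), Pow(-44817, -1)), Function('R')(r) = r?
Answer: Rational(11473232, 44817) ≈ 256.00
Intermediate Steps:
Y = Rational(-20, 9) (Y = Mul(-4, Mul(5, Rational(1, 9))) = Mul(-4, Rational(5, 9)) = Rational(-20, 9) ≈ -2.2222)
Function('T')(s) = 80 (Function('T')(s) = Add(97, -17) = 80)
g = 256 (g = Mul(Rational(1, 4), Mul(Add(5, 11), 64)) = Mul(Rational(1, 4), Mul(16, 64)) = Mul(Rational(1, 4), 1024) = 256)
a = Rational(-80, 44817) (a = Mul(80, Pow(-44817, -1)) = Mul(80, Rational(-1, 44817)) = Rational(-80, 44817) ≈ -0.0017850)
Add(g, Mul(-1, a)) = Add(256, Mul(-1, Rational(-80, 44817))) = Add(256, Rational(80, 44817)) = Rational(11473232, 44817)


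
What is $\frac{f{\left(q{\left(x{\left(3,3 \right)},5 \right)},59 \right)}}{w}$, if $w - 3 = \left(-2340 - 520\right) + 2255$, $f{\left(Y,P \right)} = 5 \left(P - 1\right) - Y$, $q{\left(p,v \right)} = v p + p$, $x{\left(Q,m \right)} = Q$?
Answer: $- \frac{136}{301} \approx -0.45183$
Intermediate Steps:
$q{\left(p,v \right)} = p + p v$ ($q{\left(p,v \right)} = p v + p = p + p v$)
$f{\left(Y,P \right)} = -5 - Y + 5 P$ ($f{\left(Y,P \right)} = 5 \left(-1 + P\right) - Y = \left(-5 + 5 P\right) - Y = -5 - Y + 5 P$)
$w = -602$ ($w = 3 + \left(\left(-2340 - 520\right) + 2255\right) = 3 + \left(-2860 + 2255\right) = 3 - 605 = -602$)
$\frac{f{\left(q{\left(x{\left(3,3 \right)},5 \right)},59 \right)}}{w} = \frac{-5 - 3 \left(1 + 5\right) + 5 \cdot 59}{-602} = \left(-5 - 3 \cdot 6 + 295\right) \left(- \frac{1}{602}\right) = \left(-5 - 18 + 295\right) \left(- \frac{1}{602}\right) = 272 \left(- \frac{1}{602}\right) = - \frac{136}{301}$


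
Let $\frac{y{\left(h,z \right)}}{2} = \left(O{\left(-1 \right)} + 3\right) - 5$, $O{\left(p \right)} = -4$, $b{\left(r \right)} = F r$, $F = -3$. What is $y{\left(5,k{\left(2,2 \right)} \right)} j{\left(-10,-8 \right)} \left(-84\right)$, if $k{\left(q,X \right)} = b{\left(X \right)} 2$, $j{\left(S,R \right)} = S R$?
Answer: $80640$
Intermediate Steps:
$b{\left(r \right)} = - 3 r$
$j{\left(S,R \right)} = R S$
$k{\left(q,X \right)} = - 6 X$ ($k{\left(q,X \right)} = - 3 X 2 = - 6 X$)
$y{\left(h,z \right)} = -12$ ($y{\left(h,z \right)} = 2 \left(\left(-4 + 3\right) - 5\right) = 2 \left(-1 - 5\right) = 2 \left(-6\right) = -12$)
$y{\left(5,k{\left(2,2 \right)} \right)} j{\left(-10,-8 \right)} \left(-84\right) = - 12 \left(\left(-8\right) \left(-10\right)\right) \left(-84\right) = \left(-12\right) 80 \left(-84\right) = \left(-960\right) \left(-84\right) = 80640$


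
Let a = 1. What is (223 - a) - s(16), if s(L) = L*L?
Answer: -34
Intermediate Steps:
s(L) = L**2
(223 - a) - s(16) = (223 - 1*1) - 1*16**2 = (223 - 1) - 1*256 = 222 - 256 = -34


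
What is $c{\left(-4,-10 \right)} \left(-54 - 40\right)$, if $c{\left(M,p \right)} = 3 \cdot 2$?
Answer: $-564$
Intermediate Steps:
$c{\left(M,p \right)} = 6$
$c{\left(-4,-10 \right)} \left(-54 - 40\right) = 6 \left(-54 - 40\right) = 6 \left(-94\right) = -564$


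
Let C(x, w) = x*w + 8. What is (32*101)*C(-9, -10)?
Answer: 316736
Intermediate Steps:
C(x, w) = 8 + w*x (C(x, w) = w*x + 8 = 8 + w*x)
(32*101)*C(-9, -10) = (32*101)*(8 - 10*(-9)) = 3232*(8 + 90) = 3232*98 = 316736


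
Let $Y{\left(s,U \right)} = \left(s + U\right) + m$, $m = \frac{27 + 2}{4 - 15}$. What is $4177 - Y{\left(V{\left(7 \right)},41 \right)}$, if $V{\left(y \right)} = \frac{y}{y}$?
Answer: $\frac{45514}{11} \approx 4137.6$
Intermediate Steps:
$m = - \frac{29}{11}$ ($m = \frac{29}{-11} = 29 \left(- \frac{1}{11}\right) = - \frac{29}{11} \approx -2.6364$)
$V{\left(y \right)} = 1$
$Y{\left(s,U \right)} = - \frac{29}{11} + U + s$ ($Y{\left(s,U \right)} = \left(s + U\right) - \frac{29}{11} = \left(U + s\right) - \frac{29}{11} = - \frac{29}{11} + U + s$)
$4177 - Y{\left(V{\left(7 \right)},41 \right)} = 4177 - \left(- \frac{29}{11} + 41 + 1\right) = 4177 - \frac{433}{11} = \frac{45514}{11}$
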